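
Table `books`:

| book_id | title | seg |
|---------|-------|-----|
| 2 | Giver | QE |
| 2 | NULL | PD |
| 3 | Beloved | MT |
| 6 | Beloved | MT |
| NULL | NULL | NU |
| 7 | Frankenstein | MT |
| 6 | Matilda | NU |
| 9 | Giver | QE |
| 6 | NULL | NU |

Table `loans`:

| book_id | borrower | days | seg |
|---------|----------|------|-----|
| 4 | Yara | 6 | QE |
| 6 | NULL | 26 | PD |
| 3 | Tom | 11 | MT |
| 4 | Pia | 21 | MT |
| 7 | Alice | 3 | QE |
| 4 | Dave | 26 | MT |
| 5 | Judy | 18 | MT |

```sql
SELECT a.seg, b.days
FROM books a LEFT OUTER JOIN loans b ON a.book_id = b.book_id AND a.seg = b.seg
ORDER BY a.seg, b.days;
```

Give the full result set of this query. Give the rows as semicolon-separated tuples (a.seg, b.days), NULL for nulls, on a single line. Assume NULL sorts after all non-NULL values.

(MT, 11); (MT, NULL); (MT, NULL); (NU, NULL); (NU, NULL); (NU, NULL); (PD, NULL); (QE, NULL); (QE, NULL)

LEFT JOIN keeps every row from `books`; unmatched rows get NULL for `loans`'s columns.
Matching on a.book_id = b.book_id AND a.seg = b.seg. A NULL in a compared column never satisfies the condition.
Matched pairs: 1; unmatched a rows kept: 8.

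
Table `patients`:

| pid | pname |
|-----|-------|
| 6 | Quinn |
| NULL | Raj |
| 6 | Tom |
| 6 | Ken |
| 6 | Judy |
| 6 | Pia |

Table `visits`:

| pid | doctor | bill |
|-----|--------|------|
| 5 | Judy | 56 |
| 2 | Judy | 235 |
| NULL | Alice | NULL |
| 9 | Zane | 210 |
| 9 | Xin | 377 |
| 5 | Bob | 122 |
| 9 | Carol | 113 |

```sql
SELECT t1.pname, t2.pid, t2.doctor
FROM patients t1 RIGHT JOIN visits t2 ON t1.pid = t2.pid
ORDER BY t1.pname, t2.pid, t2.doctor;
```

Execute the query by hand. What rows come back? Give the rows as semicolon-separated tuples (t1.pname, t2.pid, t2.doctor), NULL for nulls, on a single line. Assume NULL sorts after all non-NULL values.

RIGHT JOIN keeps every row from `visits`; unmatched rows get NULL for `patients`'s columns.
Matching on t1.pid = t2.pid. A NULL in a compared column never satisfies the condition.
- pid=6: no matching t2 row.
- pid=NULL: no matching t2 row.
- pid=6: no matching t2 row.
- pid=6: no matching t2 row.
- pid=6: no matching t2 row.
- pid=6: no matching t2 row.
- plus 7 unmatched t2 row(s), each kept with NULL t1 columns.
After projecting and ordering:
t1.pname | t2.pid | t2.doctor
NULL | 2 | Judy
NULL | 5 | Bob
NULL | 5 | Judy
NULL | 9 | Carol
NULL | 9 | Xin
NULL | 9 | Zane
NULL | NULL | Alice

(NULL, 2, Judy); (NULL, 5, Bob); (NULL, 5, Judy); (NULL, 9, Carol); (NULL, 9, Xin); (NULL, 9, Zane); (NULL, NULL, Alice)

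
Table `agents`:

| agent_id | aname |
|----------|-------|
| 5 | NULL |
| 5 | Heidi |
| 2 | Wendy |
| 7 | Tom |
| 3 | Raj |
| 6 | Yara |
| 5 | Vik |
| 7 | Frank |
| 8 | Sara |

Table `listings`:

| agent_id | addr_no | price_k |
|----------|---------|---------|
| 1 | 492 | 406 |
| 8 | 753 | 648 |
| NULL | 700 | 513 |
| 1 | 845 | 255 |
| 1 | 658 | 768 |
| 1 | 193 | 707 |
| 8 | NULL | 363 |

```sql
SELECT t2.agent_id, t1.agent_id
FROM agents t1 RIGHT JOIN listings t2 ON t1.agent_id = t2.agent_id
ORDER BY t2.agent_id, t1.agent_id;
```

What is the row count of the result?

7

RIGHT JOIN keeps every row from `listings`; unmatched rows get NULL for `agents`'s columns.
Matching on t1.agent_id = t2.agent_id. A NULL in a compared column never satisfies the condition.
- agent_id=5: no matching t2 row.
- agent_id=5: no matching t2 row.
- agent_id=2: no matching t2 row.
- agent_id=7: no matching t2 row.
- agent_id=3: no matching t2 row.
- agent_id=6: no matching t2 row.
- agent_id=5: no matching t2 row.
- agent_id=7: no matching t2 row.
- agent_id=8: 2 matching t2 row(s), so 2 row(s) emitted.
- 5 row(s) from t2 found no t1 partner → padded with NULL.
Total: 2 matched + 5 padded = 7 rows.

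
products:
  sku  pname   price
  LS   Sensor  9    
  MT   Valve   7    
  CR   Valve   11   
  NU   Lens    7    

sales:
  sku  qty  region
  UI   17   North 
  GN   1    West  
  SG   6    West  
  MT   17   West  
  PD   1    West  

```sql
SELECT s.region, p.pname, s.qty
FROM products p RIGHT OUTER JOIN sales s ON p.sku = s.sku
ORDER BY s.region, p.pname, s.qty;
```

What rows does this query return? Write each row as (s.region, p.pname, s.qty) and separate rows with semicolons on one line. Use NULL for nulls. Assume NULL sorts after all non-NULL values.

(North, NULL, 17); (West, Valve, 17); (West, NULL, 1); (West, NULL, 1); (West, NULL, 6)

RIGHT JOIN keeps every row from `sales`; unmatched rows get NULL for `products`'s columns.
Matching on p.sku = s.sku.
Matched pairs: 1; unmatched s rows kept: 4.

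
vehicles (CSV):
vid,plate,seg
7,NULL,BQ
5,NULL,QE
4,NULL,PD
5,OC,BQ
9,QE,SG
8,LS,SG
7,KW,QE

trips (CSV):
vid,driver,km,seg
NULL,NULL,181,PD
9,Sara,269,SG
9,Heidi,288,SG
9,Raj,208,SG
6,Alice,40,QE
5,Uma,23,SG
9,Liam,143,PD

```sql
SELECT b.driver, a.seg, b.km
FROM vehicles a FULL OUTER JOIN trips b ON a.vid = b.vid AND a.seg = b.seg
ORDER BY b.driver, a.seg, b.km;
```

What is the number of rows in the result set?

FULL OUTER JOIN keeps every row from both sides; unmatched rows get NULL for the other side's columns.
Matching on a.vid = b.vid AND a.seg = b.seg. A NULL in a compared column never satisfies the condition.
- a[0] vid=7, seg=BQ → no match; kept with NULLs on the b side.
- a[1] vid=5, seg=QE → no match; kept with NULLs on the b side.
- a[2] vid=4, seg=PD → no match; kept with NULLs on the b side.
- a[3] vid=5, seg=BQ → no match; kept with NULLs on the b side.
- a[4] vid=9, seg=SG → 3 match(es) in b → 3 row(s).
- a[5] vid=8, seg=SG → no match; kept with NULLs on the b side.
- a[6] vid=7, seg=QE → no match; kept with NULLs on the b side.
- plus 4 unmatched b row(s), each kept with NULL a columns.
Total: 3 matched + 10 padded = 13 rows.

13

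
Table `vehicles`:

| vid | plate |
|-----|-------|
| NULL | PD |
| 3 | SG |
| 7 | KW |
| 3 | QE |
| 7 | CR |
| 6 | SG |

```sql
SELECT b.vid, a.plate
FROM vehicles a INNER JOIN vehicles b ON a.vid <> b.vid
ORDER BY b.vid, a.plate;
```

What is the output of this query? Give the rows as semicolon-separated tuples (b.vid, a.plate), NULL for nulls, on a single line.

(3, CR); (3, CR); (3, KW); (3, KW); (3, SG); (3, SG); (6, CR); (6, KW); (6, QE); (6, SG); (7, QE); (7, QE); (7, SG); (7, SG); (7, SG); (7, SG)

INNER JOIN keeps only pairs where the ON condition holds.
Matching on a.vid <> b.vid. A NULL in a compared column never satisfies the condition.
Matched pairs: 16.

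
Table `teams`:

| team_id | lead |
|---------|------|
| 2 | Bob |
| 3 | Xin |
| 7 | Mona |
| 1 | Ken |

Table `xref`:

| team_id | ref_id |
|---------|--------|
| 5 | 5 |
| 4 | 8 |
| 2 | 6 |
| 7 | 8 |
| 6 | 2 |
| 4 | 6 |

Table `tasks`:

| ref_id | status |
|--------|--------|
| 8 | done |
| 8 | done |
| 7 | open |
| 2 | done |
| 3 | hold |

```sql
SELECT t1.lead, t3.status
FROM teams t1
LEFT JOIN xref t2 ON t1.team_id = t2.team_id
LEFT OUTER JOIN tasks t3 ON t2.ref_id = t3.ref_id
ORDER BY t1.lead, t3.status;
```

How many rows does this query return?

5

Joins associate left-to-right: teams LEFT JOIN xref on team_id gives 4 intermediate row(s).
Then LEFT JOIN `tasks t3` on ref_id: each of those 4 rows is kept; rows whose t2.ref_id has no match in t3 get NULL for t3's columns.
Result: 5 row(s).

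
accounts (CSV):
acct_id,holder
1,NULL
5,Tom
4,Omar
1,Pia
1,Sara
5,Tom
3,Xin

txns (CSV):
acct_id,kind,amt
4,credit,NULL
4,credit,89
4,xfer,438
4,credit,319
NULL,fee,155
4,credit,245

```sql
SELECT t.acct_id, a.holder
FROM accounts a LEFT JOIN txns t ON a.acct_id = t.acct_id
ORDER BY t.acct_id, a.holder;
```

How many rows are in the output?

11

LEFT JOIN keeps every row from `accounts`; unmatched rows get NULL for `txns`'s columns.
Matching on a.acct_id = t.acct_id. A NULL in a compared column never satisfies the condition.
- a[0] acct_id=1 → no match; kept with NULLs on the t side.
- a[1] acct_id=5 → no match; kept with NULLs on the t side.
- a[2] acct_id=4 → 5 match(es) in t → 5 row(s).
- a[3] acct_id=1 → no match; kept with NULLs on the t side.
- a[4] acct_id=1 → no match; kept with NULLs on the t side.
- a[5] acct_id=5 → no match; kept with NULLs on the t side.
- a[6] acct_id=3 → no match; kept with NULLs on the t side.
Total: 5 matched + 6 padded = 11 rows.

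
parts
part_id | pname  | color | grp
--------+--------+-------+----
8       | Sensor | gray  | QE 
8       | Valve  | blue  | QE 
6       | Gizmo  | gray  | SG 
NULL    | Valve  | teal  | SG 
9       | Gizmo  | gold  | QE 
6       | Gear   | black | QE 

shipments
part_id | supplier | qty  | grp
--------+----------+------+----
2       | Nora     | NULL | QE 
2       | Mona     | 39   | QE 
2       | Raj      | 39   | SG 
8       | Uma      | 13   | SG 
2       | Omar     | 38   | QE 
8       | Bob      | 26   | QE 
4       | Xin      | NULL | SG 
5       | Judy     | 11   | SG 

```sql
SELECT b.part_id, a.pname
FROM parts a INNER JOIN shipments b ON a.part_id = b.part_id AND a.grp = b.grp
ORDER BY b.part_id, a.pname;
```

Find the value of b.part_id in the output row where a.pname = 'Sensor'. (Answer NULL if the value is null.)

8

INNER JOIN keeps only pairs where the ON condition holds.
Matching on a.part_id = b.part_id AND a.grp = b.grp. A NULL in a compared column never satisfies the condition.
Matched pairs: 2.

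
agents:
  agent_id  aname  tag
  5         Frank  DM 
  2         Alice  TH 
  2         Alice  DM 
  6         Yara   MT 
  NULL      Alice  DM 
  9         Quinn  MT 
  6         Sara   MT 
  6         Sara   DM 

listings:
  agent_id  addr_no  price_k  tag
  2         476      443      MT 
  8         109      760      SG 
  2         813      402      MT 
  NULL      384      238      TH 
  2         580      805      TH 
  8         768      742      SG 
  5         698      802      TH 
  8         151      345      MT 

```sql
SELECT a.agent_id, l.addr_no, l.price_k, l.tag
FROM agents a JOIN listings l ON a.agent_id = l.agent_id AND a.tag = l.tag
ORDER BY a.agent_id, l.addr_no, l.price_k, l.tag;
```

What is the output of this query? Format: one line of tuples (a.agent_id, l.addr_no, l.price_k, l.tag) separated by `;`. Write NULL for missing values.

INNER JOIN keeps only pairs where the ON condition holds.
Matching on a.agent_id = l.agent_id AND a.tag = l.tag. A NULL in a compared column never satisfies the condition.
- a (agent_id=5, tag=DM) has no partner → excluded.
- a (agent_id=2, tag=TH) pairs with 1 row(s) of l.
- a (agent_id=2, tag=DM) has no partner → excluded.
- a (agent_id=6, tag=MT) has no partner → excluded.
- a (agent_id=NULL, tag=DM) has no partner → excluded.
- a (agent_id=9, tag=MT) has no partner → excluded.
- a (agent_id=6, tag=MT) has no partner → excluded.
- a (agent_id=6, tag=DM) has no partner → excluded.
After projecting and ordering:
a.agent_id | l.addr_no | l.price_k | l.tag
2 | 580 | 805 | TH

(2, 580, 805, TH)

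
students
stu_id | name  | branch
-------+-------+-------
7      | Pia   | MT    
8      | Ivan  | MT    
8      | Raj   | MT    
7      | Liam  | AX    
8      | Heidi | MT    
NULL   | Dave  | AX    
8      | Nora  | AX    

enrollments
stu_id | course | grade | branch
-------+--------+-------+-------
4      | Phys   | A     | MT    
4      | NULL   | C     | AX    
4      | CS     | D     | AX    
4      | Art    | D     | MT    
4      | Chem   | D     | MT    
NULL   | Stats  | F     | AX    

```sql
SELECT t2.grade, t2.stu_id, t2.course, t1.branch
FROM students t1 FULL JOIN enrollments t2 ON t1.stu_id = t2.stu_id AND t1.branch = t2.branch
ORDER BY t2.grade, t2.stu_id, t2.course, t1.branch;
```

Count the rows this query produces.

FULL OUTER JOIN keeps every row from both sides; unmatched rows get NULL for the other side's columns.
Matching on t1.stu_id = t2.stu_id AND t1.branch = t2.branch. A NULL in a compared column never satisfies the condition.
- stu_id=7, branch=MT: no t2 row matches, row kept with t2 columns NULL.
- stu_id=8, branch=MT: no t2 row matches, row kept with t2 columns NULL.
- stu_id=8, branch=MT: no t2 row matches, row kept with t2 columns NULL.
- stu_id=7, branch=AX: no t2 row matches, row kept with t2 columns NULL.
- stu_id=8, branch=MT: no t2 row matches, row kept with t2 columns NULL.
- stu_id=NULL, branch=AX: no t2 row matches, row kept with t2 columns NULL.
- stu_id=8, branch=AX: no t2 row matches, row kept with t2 columns NULL.
- 6 row(s) from t2 found no t1 partner → padded with NULL.
Total: 0 matched + 13 padded = 13 rows.

13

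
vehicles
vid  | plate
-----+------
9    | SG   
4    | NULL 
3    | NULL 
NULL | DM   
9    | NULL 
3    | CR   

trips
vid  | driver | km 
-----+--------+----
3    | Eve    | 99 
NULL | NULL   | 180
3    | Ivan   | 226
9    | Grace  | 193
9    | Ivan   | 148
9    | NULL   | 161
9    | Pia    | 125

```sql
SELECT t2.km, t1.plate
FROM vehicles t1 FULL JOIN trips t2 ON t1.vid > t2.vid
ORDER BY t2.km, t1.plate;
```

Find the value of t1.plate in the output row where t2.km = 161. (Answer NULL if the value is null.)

NULL

FULL OUTER JOIN keeps every row from both sides; unmatched rows get NULL for the other side's columns.
Matching on t1.vid > t2.vid. A NULL in a compared column never satisfies the condition.
Matched pairs: 6; unmatched t1 rows kept: 3; unmatched t2 rows kept: 5.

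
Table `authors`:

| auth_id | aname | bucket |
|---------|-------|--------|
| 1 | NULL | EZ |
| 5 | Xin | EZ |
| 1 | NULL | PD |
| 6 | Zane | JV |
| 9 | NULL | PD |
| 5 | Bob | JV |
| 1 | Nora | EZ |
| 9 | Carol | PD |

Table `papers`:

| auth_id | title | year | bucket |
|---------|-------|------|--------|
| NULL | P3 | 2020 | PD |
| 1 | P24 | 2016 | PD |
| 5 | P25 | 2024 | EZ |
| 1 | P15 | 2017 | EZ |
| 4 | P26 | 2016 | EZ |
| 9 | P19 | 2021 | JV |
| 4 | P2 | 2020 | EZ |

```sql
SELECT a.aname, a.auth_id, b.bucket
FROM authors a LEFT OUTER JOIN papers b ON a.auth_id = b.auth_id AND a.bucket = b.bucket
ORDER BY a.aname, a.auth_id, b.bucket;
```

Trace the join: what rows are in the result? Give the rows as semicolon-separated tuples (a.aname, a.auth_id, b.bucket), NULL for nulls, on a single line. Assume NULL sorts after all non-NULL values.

(Bob, 5, NULL); (Carol, 9, NULL); (Nora, 1, EZ); (Xin, 5, EZ); (Zane, 6, NULL); (NULL, 1, EZ); (NULL, 1, PD); (NULL, 9, NULL)

LEFT JOIN keeps every row from `authors`; unmatched rows get NULL for `papers`'s columns.
Matching on a.auth_id = b.auth_id AND a.bucket = b.bucket. A NULL in a compared column never satisfies the condition.
- auth_id=1, bucket=EZ: 1 matching b row(s), so 1 row(s) emitted.
- auth_id=5, bucket=EZ: 1 matching b row(s), so 1 row(s) emitted.
- auth_id=1, bucket=PD: 1 matching b row(s), so 1 row(s) emitted.
- auth_id=6, bucket=JV: no b row matches, row kept with b columns NULL.
- auth_id=9, bucket=PD: no b row matches, row kept with b columns NULL.
- auth_id=5, bucket=JV: no b row matches, row kept with b columns NULL.
- auth_id=1, bucket=EZ: 1 matching b row(s), so 1 row(s) emitted.
- auth_id=9, bucket=PD: no b row matches, row kept with b columns NULL.
After projecting and ordering:
a.aname | a.auth_id | b.bucket
Bob | 5 | NULL
Carol | 9 | NULL
Nora | 1 | EZ
Xin | 5 | EZ
Zane | 6 | NULL
NULL | 1 | EZ
NULL | 1 | PD
NULL | 9 | NULL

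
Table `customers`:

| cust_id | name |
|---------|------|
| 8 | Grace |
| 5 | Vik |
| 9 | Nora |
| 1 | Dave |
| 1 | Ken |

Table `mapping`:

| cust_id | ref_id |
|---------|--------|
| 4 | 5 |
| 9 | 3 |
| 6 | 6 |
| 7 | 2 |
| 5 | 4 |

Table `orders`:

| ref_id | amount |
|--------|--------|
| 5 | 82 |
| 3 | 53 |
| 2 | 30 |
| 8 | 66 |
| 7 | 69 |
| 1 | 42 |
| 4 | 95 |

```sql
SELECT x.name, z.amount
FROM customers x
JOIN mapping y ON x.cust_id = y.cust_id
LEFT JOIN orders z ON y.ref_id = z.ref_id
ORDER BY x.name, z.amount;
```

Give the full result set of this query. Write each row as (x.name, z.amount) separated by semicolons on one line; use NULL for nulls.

(Nora, 53); (Vik, 95)

Joins associate left-to-right: customers INNER JOIN mapping on cust_id gives 2 intermediate row(s).
Then LEFT JOIN `orders z` on ref_id: each of those 2 rows is kept; rows whose y.ref_id has no match in z get NULL for z's columns.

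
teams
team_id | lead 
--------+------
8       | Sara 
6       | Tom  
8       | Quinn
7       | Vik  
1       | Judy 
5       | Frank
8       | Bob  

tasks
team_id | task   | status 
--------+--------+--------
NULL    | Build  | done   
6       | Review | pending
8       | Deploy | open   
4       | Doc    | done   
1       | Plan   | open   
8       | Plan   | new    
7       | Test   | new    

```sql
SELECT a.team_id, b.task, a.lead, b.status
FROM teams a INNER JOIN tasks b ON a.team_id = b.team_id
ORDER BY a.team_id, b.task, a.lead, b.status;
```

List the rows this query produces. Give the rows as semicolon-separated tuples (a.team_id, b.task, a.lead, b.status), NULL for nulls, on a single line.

(1, Plan, Judy, open); (6, Review, Tom, pending); (7, Test, Vik, new); (8, Deploy, Bob, open); (8, Deploy, Quinn, open); (8, Deploy, Sara, open); (8, Plan, Bob, new); (8, Plan, Quinn, new); (8, Plan, Sara, new)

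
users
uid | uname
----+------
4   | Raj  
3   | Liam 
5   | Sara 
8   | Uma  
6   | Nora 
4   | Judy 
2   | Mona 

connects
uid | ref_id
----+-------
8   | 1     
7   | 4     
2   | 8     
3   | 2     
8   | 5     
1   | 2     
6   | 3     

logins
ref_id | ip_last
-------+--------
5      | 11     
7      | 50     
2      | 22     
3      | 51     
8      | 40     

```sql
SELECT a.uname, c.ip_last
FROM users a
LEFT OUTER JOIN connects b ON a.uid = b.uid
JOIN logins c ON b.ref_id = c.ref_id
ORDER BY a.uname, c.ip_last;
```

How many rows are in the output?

4

Joins associate left-to-right: users LEFT JOIN connects on uid gives 8 intermediate row(s).
Then INNER JOIN `logins c` on ref_id: keep only rows whose b.ref_id appears in c.
Result: 4 row(s).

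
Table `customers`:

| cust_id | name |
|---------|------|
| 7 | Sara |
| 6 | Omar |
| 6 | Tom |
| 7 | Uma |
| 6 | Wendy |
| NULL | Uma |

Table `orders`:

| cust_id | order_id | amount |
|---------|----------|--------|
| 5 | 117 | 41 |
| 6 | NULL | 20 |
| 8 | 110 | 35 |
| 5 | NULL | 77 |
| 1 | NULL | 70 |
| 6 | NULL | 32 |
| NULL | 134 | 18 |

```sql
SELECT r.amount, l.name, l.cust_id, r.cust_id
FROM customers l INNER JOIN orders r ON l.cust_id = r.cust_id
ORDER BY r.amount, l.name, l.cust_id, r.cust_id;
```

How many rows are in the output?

INNER JOIN keeps only pairs where the ON condition holds.
Matching on l.cust_id = r.cust_id. A NULL in a compared column never satisfies the condition.
- l (cust_id=7) has no partner → excluded.
- l (cust_id=6) pairs with 2 row(s) of r.
- l (cust_id=6) pairs with 2 row(s) of r.
- l (cust_id=7) has no partner → excluded.
- l (cust_id=6) pairs with 2 row(s) of r.
- l (cust_id=NULL) has no partner → excluded.
Total: 6 rows.

6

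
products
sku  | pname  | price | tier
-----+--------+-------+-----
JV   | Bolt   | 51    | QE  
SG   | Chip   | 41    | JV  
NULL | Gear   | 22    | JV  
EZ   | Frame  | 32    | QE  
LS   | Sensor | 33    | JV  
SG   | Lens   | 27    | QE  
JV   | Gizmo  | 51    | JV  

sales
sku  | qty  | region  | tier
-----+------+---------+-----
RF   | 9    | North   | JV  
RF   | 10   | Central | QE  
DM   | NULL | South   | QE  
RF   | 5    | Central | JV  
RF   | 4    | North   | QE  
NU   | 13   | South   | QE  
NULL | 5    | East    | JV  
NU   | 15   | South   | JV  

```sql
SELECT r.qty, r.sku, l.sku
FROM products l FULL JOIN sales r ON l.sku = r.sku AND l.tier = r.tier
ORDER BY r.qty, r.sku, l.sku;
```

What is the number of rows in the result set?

FULL OUTER JOIN keeps every row from both sides; unmatched rows get NULL for the other side's columns.
Matching on l.sku = r.sku AND l.tier = r.tier. A NULL in a compared column never satisfies the condition.
- sku=JV, tier=QE: no r row matches, row kept with r columns NULL.
- sku=SG, tier=JV: no r row matches, row kept with r columns NULL.
- sku=NULL, tier=JV: no r row matches, row kept with r columns NULL.
- sku=EZ, tier=QE: no r row matches, row kept with r columns NULL.
- sku=LS, tier=JV: no r row matches, row kept with r columns NULL.
- sku=SG, tier=QE: no r row matches, row kept with r columns NULL.
- sku=JV, tier=JV: no r row matches, row kept with r columns NULL.
- 8 row(s) from r found no l partner → padded with NULL.
Total: 0 matched + 15 padded = 15 rows.

15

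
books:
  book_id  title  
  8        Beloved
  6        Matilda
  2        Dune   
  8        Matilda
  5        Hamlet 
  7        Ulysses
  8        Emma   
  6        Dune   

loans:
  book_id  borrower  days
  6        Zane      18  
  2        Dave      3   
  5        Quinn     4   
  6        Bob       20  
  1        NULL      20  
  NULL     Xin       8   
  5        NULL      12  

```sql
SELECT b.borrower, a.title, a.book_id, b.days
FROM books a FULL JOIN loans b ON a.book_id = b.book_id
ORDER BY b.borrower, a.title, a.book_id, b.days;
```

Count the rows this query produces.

13

FULL OUTER JOIN keeps every row from both sides; unmatched rows get NULL for the other side's columns.
Matching on a.book_id = b.book_id. A NULL in a compared column never satisfies the condition.
Matched pairs: 7; unmatched a rows kept: 4; unmatched b rows kept: 2.
Total: 7 matched + 6 padded = 13 rows.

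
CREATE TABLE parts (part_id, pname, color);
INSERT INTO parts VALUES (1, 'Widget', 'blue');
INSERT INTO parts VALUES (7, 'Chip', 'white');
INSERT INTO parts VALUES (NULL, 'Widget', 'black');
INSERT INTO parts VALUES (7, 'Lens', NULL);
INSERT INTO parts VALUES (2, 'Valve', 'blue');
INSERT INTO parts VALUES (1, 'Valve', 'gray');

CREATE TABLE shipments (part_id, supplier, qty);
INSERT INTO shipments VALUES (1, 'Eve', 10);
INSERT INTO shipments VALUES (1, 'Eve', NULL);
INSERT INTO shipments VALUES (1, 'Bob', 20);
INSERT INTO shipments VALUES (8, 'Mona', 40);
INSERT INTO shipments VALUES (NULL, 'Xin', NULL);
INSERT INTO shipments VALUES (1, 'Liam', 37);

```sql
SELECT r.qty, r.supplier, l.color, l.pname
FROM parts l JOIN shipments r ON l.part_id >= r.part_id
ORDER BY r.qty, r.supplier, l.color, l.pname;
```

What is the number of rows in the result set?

INNER JOIN keeps only pairs where the ON condition holds.
Matching on l.part_id >= r.part_id. A NULL in a compared column never satisfies the condition.
- part_id=1: 4 matching r row(s), so 4 row(s) emitted.
- part_id=7: 4 matching r row(s), so 4 row(s) emitted.
- part_id=NULL: no matching r row, dropped.
- part_id=7: 4 matching r row(s), so 4 row(s) emitted.
- part_id=2: 4 matching r row(s), so 4 row(s) emitted.
- part_id=1: 4 matching r row(s), so 4 row(s) emitted.
Total: 20 rows.

20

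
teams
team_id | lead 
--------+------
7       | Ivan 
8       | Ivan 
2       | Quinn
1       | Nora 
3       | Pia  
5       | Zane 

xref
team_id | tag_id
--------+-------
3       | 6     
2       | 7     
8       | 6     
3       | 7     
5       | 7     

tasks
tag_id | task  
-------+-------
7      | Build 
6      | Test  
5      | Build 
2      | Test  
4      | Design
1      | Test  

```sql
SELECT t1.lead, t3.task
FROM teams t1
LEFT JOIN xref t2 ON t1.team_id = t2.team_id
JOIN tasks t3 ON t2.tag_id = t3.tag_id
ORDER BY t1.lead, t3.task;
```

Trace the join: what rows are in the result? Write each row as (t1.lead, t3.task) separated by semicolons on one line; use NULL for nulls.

Evaluate left to right. First `teams t1 LEFT JOIN xref t2` on team_id: 7 row(s).
Then INNER JOIN `tasks t3` on tag_id: keep only rows whose t2.tag_id appears in t3.

(Ivan, Test); (Pia, Build); (Pia, Test); (Quinn, Build); (Zane, Build)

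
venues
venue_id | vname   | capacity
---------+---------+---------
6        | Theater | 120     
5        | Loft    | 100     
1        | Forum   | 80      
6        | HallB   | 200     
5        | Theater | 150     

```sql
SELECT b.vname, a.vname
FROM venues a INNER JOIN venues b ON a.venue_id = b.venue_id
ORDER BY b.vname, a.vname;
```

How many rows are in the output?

9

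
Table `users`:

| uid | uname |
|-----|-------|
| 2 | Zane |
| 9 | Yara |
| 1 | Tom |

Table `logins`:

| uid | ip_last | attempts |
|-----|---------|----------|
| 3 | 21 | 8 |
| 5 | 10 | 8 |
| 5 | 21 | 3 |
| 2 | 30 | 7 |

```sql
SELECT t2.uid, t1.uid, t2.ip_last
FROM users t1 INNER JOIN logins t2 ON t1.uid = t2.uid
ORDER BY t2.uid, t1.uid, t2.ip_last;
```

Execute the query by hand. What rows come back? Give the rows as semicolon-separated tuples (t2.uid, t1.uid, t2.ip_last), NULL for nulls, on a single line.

INNER JOIN keeps only pairs where the ON condition holds.
Matching on t1.uid = t2.uid.
- t1 (uid=2) pairs with 1 row(s) of t2.
- t1 (uid=9) has no partner → excluded.
- t1 (uid=1) has no partner → excluded.
After projecting and ordering:
t2.uid | t1.uid | t2.ip_last
2 | 2 | 30

(2, 2, 30)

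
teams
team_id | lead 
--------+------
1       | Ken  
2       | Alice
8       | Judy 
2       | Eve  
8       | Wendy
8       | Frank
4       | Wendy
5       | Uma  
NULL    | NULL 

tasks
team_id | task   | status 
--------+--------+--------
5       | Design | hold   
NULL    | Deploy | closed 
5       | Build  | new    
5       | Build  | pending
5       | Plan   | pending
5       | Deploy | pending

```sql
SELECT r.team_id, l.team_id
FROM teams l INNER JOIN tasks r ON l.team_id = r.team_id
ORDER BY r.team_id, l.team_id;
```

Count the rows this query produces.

5

INNER JOIN keeps only pairs where the ON condition holds.
Matching on l.team_id = r.team_id. A NULL in a compared column never satisfies the condition.
- l[0] team_id=1 → no match; dropped.
- l[1] team_id=2 → no match; dropped.
- l[2] team_id=8 → no match; dropped.
- l[3] team_id=2 → no match; dropped.
- l[4] team_id=8 → no match; dropped.
- l[5] team_id=8 → no match; dropped.
- l[6] team_id=4 → no match; dropped.
- l[7] team_id=5 → 5 match(es) in r → 5 row(s).
- l[8] team_id=NULL → no match; dropped.
Total: 5 rows.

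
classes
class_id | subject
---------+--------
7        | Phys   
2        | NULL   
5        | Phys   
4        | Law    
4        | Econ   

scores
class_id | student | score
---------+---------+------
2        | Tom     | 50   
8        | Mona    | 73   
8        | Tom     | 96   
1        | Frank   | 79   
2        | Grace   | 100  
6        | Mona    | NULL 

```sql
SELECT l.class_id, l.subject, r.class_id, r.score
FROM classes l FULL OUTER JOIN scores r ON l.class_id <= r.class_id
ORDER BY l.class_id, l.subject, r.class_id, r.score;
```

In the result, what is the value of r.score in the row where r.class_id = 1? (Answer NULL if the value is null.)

79

FULL OUTER JOIN keeps every row from both sides; unmatched rows get NULL for the other side's columns.
Matching on l.class_id <= r.class_id.
- l[0] class_id=7 → 2 match(es) in r → 2 row(s).
- l[1] class_id=2 → 5 match(es) in r → 5 row(s).
- l[2] class_id=5 → 3 match(es) in r → 3 row(s).
- l[3] class_id=4 → 3 match(es) in r → 3 row(s).
- l[4] class_id=4 → 3 match(es) in r → 3 row(s).
- 1 r row(s) had no l match → kept, l columns NULL.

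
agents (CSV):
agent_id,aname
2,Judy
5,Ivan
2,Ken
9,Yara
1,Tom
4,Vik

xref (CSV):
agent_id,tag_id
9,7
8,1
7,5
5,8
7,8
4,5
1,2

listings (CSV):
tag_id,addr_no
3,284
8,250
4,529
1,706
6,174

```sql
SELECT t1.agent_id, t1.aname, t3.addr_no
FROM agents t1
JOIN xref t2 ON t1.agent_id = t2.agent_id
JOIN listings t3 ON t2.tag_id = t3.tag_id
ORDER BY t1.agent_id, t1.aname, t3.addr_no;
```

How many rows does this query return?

Joins associate left-to-right: agents INNER JOIN xref on agent_id gives 4 intermediate row(s).
Then INNER JOIN `listings t3` on tag_id: keep only rows whose t2.tag_id appears in t3.
Result: 1 row(s).

1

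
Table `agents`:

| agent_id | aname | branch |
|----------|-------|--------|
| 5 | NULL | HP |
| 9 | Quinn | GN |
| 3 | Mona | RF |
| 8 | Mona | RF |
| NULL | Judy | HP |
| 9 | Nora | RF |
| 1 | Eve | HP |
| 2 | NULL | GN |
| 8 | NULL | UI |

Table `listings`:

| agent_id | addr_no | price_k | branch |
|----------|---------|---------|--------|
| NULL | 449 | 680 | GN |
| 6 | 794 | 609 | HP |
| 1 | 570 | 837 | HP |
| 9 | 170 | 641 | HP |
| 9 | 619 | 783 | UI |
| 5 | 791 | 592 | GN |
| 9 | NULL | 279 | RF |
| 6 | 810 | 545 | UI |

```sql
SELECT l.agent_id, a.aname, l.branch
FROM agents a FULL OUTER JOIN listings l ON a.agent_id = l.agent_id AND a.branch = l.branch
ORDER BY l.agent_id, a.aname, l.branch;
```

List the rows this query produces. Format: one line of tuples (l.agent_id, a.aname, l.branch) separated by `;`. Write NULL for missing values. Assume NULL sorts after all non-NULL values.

FULL OUTER JOIN keeps every row from both sides; unmatched rows get NULL for the other side's columns.
Matching on a.agent_id = l.agent_id AND a.branch = l.branch. A NULL in a compared column never satisfies the condition.
- agent_id=5, branch=HP: no l row matches, row kept with l columns NULL.
- agent_id=9, branch=GN: no l row matches, row kept with l columns NULL.
- agent_id=3, branch=RF: no l row matches, row kept with l columns NULL.
- agent_id=8, branch=RF: no l row matches, row kept with l columns NULL.
- agent_id=NULL, branch=HP: no l row matches, row kept with l columns NULL.
- agent_id=9, branch=RF: 1 matching l row(s), so 1 row(s) emitted.
- agent_id=1, branch=HP: 1 matching l row(s), so 1 row(s) emitted.
- agent_id=2, branch=GN: no l row matches, row kept with l columns NULL.
- agent_id=8, branch=UI: no l row matches, row kept with l columns NULL.
- 6 row(s) from l found no a partner → padded with NULL.

(1, Eve, HP); (5, NULL, GN); (6, NULL, HP); (6, NULL, UI); (9, Nora, RF); (9, NULL, HP); (9, NULL, UI); (NULL, Judy, NULL); (NULL, Mona, NULL); (NULL, Mona, NULL); (NULL, Quinn, NULL); (NULL, NULL, GN); (NULL, NULL, NULL); (NULL, NULL, NULL); (NULL, NULL, NULL)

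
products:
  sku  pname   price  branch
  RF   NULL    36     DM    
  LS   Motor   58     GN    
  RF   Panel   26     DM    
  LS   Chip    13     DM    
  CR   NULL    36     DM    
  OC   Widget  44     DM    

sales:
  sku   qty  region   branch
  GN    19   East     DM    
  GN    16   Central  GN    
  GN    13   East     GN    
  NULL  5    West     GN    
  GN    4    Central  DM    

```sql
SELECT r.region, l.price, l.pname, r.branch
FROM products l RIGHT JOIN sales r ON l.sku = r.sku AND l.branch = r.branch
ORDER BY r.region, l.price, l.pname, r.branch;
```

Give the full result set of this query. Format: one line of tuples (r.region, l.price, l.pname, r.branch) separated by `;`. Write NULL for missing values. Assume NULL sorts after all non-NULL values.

RIGHT JOIN keeps every row from `sales`; unmatched rows get NULL for `products`'s columns.
Matching on l.sku = r.sku AND l.branch = r.branch. A NULL in a compared column never satisfies the condition.
Matched pairs: 0; unmatched r rows kept: 5.

(Central, NULL, NULL, DM); (Central, NULL, NULL, GN); (East, NULL, NULL, DM); (East, NULL, NULL, GN); (West, NULL, NULL, GN)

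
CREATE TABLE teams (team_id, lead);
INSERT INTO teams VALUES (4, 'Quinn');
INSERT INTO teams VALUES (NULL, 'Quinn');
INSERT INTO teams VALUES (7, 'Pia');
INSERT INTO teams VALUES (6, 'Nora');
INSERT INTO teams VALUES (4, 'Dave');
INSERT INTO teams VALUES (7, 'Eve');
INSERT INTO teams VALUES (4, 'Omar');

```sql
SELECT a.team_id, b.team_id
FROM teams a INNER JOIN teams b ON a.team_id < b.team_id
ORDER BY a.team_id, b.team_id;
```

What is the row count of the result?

11

INNER JOIN keeps only pairs where the ON condition holds.
Matching on a.team_id < b.team_id. A NULL in a compared column never satisfies the condition.
- a[0] team_id=4 → 3 match(es) in b → 3 row(s).
- a[1] team_id=NULL → no match; dropped.
- a[2] team_id=7 → no match; dropped.
- a[3] team_id=6 → 2 match(es) in b → 2 row(s).
- a[4] team_id=4 → 3 match(es) in b → 3 row(s).
- a[5] team_id=7 → no match; dropped.
- a[6] team_id=4 → 3 match(es) in b → 3 row(s).
Total: 11 rows.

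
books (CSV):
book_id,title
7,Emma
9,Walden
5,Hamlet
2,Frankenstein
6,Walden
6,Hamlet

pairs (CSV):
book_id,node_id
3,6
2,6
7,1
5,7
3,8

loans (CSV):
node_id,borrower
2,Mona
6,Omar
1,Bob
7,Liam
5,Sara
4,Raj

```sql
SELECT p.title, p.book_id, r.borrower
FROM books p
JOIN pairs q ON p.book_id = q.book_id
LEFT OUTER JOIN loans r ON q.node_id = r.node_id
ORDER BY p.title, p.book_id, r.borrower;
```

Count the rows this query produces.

3

Joins associate left-to-right: books INNER JOIN pairs on book_id gives 3 intermediate row(s).
Then LEFT JOIN `loans r` on node_id: each of those 3 rows is kept; rows whose q.node_id has no match in r get NULL for r's columns.
Result: 3 row(s).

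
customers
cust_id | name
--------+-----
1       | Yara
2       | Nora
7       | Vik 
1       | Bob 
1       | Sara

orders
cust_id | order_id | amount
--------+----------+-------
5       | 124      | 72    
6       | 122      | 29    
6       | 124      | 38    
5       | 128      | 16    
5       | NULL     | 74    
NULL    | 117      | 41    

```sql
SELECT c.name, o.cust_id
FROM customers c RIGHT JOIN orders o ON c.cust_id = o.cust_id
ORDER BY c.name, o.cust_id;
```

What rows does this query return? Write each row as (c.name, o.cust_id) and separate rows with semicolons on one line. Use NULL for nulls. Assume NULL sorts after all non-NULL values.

(NULL, 5); (NULL, 5); (NULL, 5); (NULL, 6); (NULL, 6); (NULL, NULL)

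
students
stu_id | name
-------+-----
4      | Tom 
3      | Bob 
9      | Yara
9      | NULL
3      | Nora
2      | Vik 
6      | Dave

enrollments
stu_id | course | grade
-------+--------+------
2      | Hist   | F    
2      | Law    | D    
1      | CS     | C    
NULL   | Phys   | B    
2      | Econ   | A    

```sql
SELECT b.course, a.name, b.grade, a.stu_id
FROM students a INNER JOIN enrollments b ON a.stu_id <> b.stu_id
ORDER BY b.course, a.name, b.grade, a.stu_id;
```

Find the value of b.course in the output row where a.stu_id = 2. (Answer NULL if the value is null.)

INNER JOIN keeps only pairs where the ON condition holds.
Matching on a.stu_id <> b.stu_id. A NULL in a compared column never satisfies the condition.
Matched pairs: 25.

CS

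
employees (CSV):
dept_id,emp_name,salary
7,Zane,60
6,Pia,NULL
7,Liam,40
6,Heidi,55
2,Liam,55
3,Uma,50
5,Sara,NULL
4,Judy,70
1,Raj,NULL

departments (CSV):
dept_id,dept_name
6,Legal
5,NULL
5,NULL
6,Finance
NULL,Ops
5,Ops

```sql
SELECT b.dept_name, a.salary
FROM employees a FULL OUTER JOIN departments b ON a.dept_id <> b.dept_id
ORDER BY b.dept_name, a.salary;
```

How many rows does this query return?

FULL OUTER JOIN keeps every row from both sides; unmatched rows get NULL for the other side's columns.
Matching on a.dept_id <> b.dept_id. A NULL in a compared column never satisfies the condition.
- a row (dept_id=7): matches 5 b row(s) → 5 output row(s).
- a row (dept_id=6): matches 3 b row(s) → 3 output row(s).
- a row (dept_id=7): matches 5 b row(s) → 5 output row(s).
- a row (dept_id=6): matches 3 b row(s) → 3 output row(s).
- a row (dept_id=2): matches 5 b row(s) → 5 output row(s).
- a row (dept_id=3): matches 5 b row(s) → 5 output row(s).
- a row (dept_id=5): matches 2 b row(s) → 2 output row(s).
- a row (dept_id=4): matches 5 b row(s) → 5 output row(s).
- a row (dept_id=1): matches 5 b row(s) → 5 output row(s).
- 1 row(s) from b found no a partner → padded with NULL.
Total: 38 matched + 1 padded = 39 rows.

39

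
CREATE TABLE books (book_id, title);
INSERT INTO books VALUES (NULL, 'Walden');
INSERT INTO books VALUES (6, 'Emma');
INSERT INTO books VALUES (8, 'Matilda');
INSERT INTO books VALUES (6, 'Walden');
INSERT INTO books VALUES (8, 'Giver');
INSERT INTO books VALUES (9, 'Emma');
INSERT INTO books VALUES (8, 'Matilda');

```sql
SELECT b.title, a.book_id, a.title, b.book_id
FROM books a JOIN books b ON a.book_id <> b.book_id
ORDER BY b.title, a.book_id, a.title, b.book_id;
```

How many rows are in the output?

22

INNER JOIN keeps only pairs where the ON condition holds.
Matching on a.book_id <> b.book_id. A NULL in a compared column never satisfies the condition.
Matched pairs: 22.
Total: 22 rows.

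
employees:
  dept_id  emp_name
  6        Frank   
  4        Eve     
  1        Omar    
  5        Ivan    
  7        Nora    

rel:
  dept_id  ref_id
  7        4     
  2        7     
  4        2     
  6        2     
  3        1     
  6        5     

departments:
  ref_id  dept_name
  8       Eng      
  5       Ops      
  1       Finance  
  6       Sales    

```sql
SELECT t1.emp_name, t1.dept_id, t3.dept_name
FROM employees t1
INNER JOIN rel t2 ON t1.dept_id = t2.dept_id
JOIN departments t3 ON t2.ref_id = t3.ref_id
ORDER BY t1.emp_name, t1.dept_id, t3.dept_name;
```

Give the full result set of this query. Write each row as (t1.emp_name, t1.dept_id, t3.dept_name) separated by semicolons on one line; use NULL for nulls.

Evaluate left to right. First `employees t1 INNER JOIN rel t2` on dept_id: 4 row(s).
Then INNER JOIN `departments t3` on ref_id: keep only rows whose t2.ref_id appears in t3.

(Frank, 6, Ops)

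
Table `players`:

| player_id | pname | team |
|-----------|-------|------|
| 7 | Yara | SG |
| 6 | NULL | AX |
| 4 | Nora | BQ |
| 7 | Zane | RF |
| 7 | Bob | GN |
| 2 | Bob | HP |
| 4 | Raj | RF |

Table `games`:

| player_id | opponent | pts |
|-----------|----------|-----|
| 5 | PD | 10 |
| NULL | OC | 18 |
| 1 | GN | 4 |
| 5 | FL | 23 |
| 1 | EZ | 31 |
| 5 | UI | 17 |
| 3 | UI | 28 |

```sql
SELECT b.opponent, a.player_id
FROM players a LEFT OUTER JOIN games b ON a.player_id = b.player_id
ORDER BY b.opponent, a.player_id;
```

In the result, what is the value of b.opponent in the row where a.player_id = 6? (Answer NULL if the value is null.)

LEFT JOIN keeps every row from `players`; unmatched rows get NULL for `games`'s columns.
Matching on a.player_id = b.player_id. A NULL in a compared column never satisfies the condition.
- a row (player_id=7): no match → kept, b columns NULL.
- a row (player_id=6): no match → kept, b columns NULL.
- a row (player_id=4): no match → kept, b columns NULL.
- a row (player_id=7): no match → kept, b columns NULL.
- a row (player_id=7): no match → kept, b columns NULL.
- a row (player_id=2): no match → kept, b columns NULL.
- a row (player_id=4): no match → kept, b columns NULL.

NULL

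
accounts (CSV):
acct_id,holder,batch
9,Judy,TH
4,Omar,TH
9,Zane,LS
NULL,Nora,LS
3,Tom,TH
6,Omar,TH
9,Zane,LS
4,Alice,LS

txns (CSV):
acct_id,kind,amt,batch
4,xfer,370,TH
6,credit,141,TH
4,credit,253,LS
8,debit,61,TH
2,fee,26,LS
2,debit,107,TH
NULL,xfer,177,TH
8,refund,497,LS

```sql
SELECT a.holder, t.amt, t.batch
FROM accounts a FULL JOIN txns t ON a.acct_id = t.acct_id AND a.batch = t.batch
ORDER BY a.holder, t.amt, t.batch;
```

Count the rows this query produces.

13

FULL OUTER JOIN keeps every row from both sides; unmatched rows get NULL for the other side's columns.
Matching on a.acct_id = t.acct_id AND a.batch = t.batch. A NULL in a compared column never satisfies the condition.
Matched pairs: 3; unmatched a rows kept: 5; unmatched t rows kept: 5.
Total: 3 matched + 10 padded = 13 rows.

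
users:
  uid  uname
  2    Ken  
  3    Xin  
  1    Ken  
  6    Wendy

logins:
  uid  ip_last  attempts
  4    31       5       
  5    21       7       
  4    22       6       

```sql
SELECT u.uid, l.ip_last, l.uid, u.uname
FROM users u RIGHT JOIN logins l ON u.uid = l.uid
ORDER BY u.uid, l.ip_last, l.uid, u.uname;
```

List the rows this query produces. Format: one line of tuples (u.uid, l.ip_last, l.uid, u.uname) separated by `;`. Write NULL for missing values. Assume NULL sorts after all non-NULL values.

(NULL, 21, 5, NULL); (NULL, 22, 4, NULL); (NULL, 31, 4, NULL)

RIGHT JOIN keeps every row from `logins`; unmatched rows get NULL for `users`'s columns.
Matching on u.uid = l.uid.
- u[0] uid=2 → no match.
- u[1] uid=3 → no match.
- u[2] uid=1 → no match.
- u[3] uid=6 → no match.
- 3 row(s) from l found no u partner → padded with NULL.
After projecting and ordering:
u.uid | l.ip_last | l.uid | u.uname
NULL | 21 | 5 | NULL
NULL | 22 | 4 | NULL
NULL | 31 | 4 | NULL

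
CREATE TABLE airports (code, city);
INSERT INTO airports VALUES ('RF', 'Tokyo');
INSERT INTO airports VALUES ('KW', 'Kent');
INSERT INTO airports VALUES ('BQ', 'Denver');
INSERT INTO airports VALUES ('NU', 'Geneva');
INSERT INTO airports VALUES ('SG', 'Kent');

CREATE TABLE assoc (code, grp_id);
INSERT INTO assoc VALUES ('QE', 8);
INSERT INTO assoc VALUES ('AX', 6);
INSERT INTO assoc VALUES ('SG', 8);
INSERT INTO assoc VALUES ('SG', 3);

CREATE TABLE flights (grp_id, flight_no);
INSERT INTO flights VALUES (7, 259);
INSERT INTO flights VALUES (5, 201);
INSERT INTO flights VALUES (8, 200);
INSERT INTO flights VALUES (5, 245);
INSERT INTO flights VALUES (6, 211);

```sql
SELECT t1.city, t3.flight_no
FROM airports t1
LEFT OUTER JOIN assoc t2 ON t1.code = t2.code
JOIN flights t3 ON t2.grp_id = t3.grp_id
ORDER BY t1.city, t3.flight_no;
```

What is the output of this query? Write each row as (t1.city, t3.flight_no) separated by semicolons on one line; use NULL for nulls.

Joins associate left-to-right: airports LEFT JOIN assoc on code gives 6 intermediate row(s).
Then INNER JOIN `flights t3` on grp_id: keep only rows whose t2.grp_id appears in t3.

(Kent, 200)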